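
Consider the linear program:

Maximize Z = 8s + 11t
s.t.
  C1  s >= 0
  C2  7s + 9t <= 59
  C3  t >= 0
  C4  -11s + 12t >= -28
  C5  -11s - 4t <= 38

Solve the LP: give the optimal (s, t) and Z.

s = 0, t = 59/9, maximum Z = 649/9

Corner points and Z = 8s + 11t:
  (0, 59/9) → Z = 649/9
  (0, 0) → Z = 0
  (320/61, 151/61) → Z = 4221/61
  (28/11, 0) → Z = 224/11

The binding constraints are s = 0 and 7s + 9t = 59.
Solving simultaneously gives s = 0, t = 59/9.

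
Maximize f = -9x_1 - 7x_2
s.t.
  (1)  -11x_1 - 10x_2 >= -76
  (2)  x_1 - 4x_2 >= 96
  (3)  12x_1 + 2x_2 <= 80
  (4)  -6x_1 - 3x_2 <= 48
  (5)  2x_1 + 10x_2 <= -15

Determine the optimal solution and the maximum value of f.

Feasible corners and f = -9x_1 - 7x_2:
  (256/25, -536/25) → f = 1448/25
  (32/9, -208/9) → f = 1168/9
  (14, -44) → f = 182

x_1 = 14, x_2 = -44, maximum f = 182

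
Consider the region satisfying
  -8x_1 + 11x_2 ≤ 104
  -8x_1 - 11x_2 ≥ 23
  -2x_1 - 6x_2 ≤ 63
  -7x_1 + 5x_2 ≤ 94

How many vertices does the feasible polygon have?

4

Of the 6 pairwise boundary intersections, those satisfying every inequality are:
  (-127/16, 81/22)
  (-514/37, -24/37)
  (555/26, -229/13)
  (-879/52, -253/52)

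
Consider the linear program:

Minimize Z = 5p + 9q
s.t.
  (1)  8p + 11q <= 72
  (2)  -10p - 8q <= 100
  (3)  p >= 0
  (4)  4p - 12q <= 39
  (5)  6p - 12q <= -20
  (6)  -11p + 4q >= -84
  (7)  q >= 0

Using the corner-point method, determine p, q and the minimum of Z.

p = 0, q = 5/3, minimum Z = 15

Feasible corners and Z = 5p + 9q:
  (0, 72/11) → Z = 648/11
  (322/81, 296/81) → Z = 4274/81
  (0, 5/3) → Z = 15

At the optimal vertex, p = 0 and 6p - 12q = -20.
Solving simultaneously gives p = 0, q = 5/3.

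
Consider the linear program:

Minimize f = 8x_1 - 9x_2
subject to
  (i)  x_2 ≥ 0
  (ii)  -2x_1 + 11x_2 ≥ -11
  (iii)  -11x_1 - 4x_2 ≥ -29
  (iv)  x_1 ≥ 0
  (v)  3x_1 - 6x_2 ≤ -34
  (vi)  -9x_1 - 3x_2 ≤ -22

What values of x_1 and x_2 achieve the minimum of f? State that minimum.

Vertices and f = 8x_1 - 9x_2:
  (19/39, 461/78) → f = -3845/78
  (1/3, 19/3) → f = -163/3
  (10/21, 124/21) → f = -148/3

The binding constraints are -11x_1 - 4x_2 = -29 and -9x_1 - 3x_2 = -22.
Solving simultaneously gives x_1 = 1/3, x_2 = 19/3.

x_1 = 1/3, x_2 = 19/3, minimum f = -163/3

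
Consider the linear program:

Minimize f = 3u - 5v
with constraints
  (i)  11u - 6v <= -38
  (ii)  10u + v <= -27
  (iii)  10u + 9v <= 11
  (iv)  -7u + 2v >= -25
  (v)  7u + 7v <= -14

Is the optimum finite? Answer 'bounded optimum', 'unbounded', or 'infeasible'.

unbounded

From the feasible point (-50/17, 16/17), moving in the direction (-7, 7) keeps every constraint satisfied while f decreases without bound.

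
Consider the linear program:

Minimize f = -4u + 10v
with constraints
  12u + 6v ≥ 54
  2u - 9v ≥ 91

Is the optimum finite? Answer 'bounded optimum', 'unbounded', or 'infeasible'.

unbounded

From the feasible point (43/5, -41/5), moving in the direction (9, 2) keeps every constraint satisfied while f decreases without bound.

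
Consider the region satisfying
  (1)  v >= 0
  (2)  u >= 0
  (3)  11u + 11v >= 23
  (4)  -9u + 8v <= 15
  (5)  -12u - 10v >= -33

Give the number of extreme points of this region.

Of the 10 pairwise boundary intersections, those satisfying every inequality are:
  (23/11, 0)
  (11/4, 0)
  (19/187, 372/187)
  (19/31, 159/62)

4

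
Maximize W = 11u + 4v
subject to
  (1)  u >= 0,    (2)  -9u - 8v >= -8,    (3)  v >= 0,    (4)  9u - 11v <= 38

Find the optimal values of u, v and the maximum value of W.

u = 8/9, v = 0, maximum W = 88/9

Feasible corners and W = 11u + 4v:
  (0, 1) → W = 4
  (0, 0) → W = 0
  (8/9, 0) → W = 88/9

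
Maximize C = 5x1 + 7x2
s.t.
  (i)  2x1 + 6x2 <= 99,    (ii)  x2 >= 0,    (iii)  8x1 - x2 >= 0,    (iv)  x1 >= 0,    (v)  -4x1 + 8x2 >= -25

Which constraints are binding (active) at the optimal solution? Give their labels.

(i) and (v)

Corner points and C = 5x1 + 7x2:
  (99/50, 396/25) → C = 6039/50
  (471/20, 173/20) → C = 1783/10
  (0, 0) → C = 0
  (25/4, 0) → C = 125/4

The maximum is at (471/20, 173/20). Substituting into each constraint, equality holds for (i) and (v); the remaining constraints have slack.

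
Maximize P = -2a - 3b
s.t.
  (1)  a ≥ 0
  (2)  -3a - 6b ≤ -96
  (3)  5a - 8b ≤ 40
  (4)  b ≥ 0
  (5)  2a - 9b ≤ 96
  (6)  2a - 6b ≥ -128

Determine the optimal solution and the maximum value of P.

a = 0, b = 16, maximum P = -48

Feasible corners and P = -2a - 3b:
  (0, 16) → P = -48
  (0, 64/3) → P = -64
  (56/3, 20/3) → P = -172/3
  (632/7, 360/7) → P = -2344/7

The binding constraints are a = 0 and -3a - 6b = -96.
Solving simultaneously gives a = 0, b = 16.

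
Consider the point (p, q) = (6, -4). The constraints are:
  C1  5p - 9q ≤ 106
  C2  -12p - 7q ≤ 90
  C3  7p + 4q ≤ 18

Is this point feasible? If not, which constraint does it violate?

not feasible — violates C3

Constraint C3: 7p + 4q = 26, which is not ≤ 18. All other constraints are satisfied.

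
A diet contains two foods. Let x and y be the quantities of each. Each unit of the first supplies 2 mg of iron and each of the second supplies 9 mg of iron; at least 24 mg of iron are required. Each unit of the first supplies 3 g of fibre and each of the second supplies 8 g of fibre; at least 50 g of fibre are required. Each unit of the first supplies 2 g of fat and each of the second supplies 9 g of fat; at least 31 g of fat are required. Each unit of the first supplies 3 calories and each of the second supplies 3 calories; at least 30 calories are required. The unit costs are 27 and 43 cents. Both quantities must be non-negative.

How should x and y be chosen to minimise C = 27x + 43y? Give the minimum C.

x = 6, y = 4, minimum C = 334

Corner points and C = 27x + 43y:
  (0, 10) → C = 430
  (50/3, 0) → C = 450
  (6, 4) → C = 334
The feasible region is unbounded (it extends along (0, 1), (1, 0)), but C strictly increases along every unbounded feasible direction, so there is no improving ray and the minimum is attained at a vertex.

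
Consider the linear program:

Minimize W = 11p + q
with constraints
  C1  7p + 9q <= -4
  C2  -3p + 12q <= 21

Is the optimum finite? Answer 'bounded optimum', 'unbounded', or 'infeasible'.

From the feasible point (-79/37, 45/37), moving in the direction (-12, -3) keeps every constraint satisfied while W decreases without bound.

unbounded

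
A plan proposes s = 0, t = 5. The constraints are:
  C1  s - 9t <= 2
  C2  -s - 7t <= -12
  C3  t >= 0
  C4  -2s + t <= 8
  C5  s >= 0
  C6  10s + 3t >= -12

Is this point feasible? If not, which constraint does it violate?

feasible

C1: -45 ≤ 2 ✓
C2: -35 ≤ -12 ✓
C3: 5 ≥ 0 ✓
C4: 5 ≤ 8 ✓
C5: 0 ≥ 0 ✓
C6: 15 ≥ -12 ✓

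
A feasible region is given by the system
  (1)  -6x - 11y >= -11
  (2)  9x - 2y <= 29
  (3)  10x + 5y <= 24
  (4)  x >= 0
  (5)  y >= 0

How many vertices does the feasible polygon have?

3

The feasible vertices (each the meet of two boundaries and inside every other half-plane) are:
  (0, 1)
  (11/6, 0)
  (0, 0)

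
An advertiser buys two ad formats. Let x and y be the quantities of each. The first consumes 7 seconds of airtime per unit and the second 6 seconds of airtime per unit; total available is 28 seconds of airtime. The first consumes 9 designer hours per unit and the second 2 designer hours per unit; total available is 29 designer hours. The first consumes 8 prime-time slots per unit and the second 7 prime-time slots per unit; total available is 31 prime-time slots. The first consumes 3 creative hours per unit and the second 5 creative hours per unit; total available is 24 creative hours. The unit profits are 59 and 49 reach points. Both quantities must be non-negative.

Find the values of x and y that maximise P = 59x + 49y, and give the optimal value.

The optimum lies where 9x + 2y = 29 and 8x + 7y = 31.
Solving simultaneously gives x = 3, y = 1.

x = 3, y = 1, maximum P = 226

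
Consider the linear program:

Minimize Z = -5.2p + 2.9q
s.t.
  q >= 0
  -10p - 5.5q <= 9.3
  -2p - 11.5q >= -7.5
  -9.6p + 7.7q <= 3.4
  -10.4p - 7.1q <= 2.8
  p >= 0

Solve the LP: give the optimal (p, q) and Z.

Vertices and Z = -5.2p + 2.9q:
  (15/4, 0) → Z = -39/2
  (0, 0) → Z = 0
  (373/2516, 394/629) → Z = 6577/6290
  (0, 34/77) → Z = 493/385

p = 3.75, q = 0, minimum Z = -19.5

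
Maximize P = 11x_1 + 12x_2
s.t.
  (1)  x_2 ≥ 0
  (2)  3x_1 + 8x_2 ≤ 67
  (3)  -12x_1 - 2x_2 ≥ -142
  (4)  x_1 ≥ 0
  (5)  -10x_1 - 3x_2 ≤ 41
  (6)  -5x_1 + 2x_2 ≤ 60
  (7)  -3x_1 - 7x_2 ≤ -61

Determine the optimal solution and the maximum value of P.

x_1 = 167/15, x_2 = 21/5, maximum P = 2593/15

Extreme points and P = 11x_1 + 12x_2:
  (167/15, 21/5) → P = 2593/15
  (19/3, 6) → P = 425/3
  (436/39, 51/13) → P = 6632/39

At the optimal vertex, 3x_1 + 8x_2 = 67 and -12x_1 - 2x_2 = -142.
Solving simultaneously gives x_1 = 167/15, x_2 = 21/5.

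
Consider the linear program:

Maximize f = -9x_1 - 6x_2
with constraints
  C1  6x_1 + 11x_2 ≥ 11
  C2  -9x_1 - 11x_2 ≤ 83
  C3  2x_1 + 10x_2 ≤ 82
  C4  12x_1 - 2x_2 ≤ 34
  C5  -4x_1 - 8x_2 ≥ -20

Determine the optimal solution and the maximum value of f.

x_1 = -396/19, x_2 = 235/19, maximum f = 2154/19

Corner points and f = -9x_1 - 6x_2:
  (-396/19, 235/19) → f = 2154/19
  (11/4, -1/2) → f = -87/4
  (-19, 12) → f = 99
  (3, 1) → f = -33

At the optimal vertex, 6x_1 + 11x_2 = 11 and 2x_1 + 10x_2 = 82.
Solving simultaneously gives x_1 = -396/19, x_2 = 235/19.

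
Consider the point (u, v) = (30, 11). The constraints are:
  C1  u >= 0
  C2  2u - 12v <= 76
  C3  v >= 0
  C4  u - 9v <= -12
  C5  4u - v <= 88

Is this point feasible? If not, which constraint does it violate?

not feasible — violates C5

Constraint C5: 4u - v = 109, which is not ≤ 88. All other constraints are satisfied.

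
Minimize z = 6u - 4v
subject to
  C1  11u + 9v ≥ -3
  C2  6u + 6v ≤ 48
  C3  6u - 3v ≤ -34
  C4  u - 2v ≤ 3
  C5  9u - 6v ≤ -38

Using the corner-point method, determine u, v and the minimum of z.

u = -75/2, v = 91/2, minimum z = -407

Corner points and z = 6u - 4v:
  (-75/2, 91/2) → z = -407
  (-105/29, 356/87) → z = -3314/87
  (-10/9, 82/9) → z = -388/9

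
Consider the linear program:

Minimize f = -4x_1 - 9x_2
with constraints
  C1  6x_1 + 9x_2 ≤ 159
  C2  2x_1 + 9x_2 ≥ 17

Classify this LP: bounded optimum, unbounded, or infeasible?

From the feasible point (71/2, -6), moving in the direction (-9, 6) keeps every constraint satisfied while f decreases without bound.

unbounded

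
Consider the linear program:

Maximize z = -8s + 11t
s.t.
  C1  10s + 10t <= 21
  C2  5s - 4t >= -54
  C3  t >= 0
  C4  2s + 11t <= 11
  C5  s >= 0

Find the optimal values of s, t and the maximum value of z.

s = 0, t = 1, maximum z = 11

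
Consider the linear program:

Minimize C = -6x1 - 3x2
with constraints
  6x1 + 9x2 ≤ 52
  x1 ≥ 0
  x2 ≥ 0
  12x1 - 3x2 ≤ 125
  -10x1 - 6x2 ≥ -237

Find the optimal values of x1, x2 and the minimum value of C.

Corner points and C = -6x1 - 3x2:
  (0, 52/9) → C = -52/3
  (26/3, 0) → C = -52
  (0, 0) → C = 0

The binding constraints are 6x1 + 9x2 = 52 and x2 = 0.
Solving simultaneously gives x1 = 26/3, x2 = 0.

x1 = 26/3, x2 = 0, minimum C = -52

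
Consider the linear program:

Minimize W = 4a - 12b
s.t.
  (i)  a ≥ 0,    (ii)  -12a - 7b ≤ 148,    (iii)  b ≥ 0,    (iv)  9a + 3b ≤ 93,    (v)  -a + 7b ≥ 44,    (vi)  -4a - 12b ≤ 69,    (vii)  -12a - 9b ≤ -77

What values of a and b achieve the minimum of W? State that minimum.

a = 0, b = 31, minimum W = -372

Vertices and W = 4a - 12b:
  (0, 31) → W = -372
  (0, 77/9) → W = -308/3
  (173/22, 163/22) → W = -632/11
  (143/93, 605/93) → W = -6688/93

At the optimal vertex, a = 0 and 9a + 3b = 93.
Solving simultaneously gives a = 0, b = 31.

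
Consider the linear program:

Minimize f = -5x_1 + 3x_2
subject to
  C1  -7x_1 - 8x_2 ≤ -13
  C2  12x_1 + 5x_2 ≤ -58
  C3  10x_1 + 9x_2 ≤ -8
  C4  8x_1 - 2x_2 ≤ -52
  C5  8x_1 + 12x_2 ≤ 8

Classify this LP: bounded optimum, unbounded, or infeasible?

infeasible

The boundaries -7x_1 - 8x_2 = -13 and 10x_1 + 9x_2 = -8 meet at (-181/17, 186/17), but that point violates 8x_1 + 12x_2 ≤ 8. Every candidate vertex is excluded by some other constraint, so the feasible region is empty.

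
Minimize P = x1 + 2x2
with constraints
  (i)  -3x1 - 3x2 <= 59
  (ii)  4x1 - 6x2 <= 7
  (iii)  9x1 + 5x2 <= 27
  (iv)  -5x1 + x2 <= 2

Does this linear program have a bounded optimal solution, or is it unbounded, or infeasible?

Corner points and P = x1 + 2x2:
  (197/74, 45/74) → P = 287/74
  (-19/26, -43/26) → P = -105/26
  (1/2, 9/2) → P = 19/2
The feasible region has finitely many vertices and no improving ray; the minimum is -105/26 at (-19/26, -43/26).

bounded optimum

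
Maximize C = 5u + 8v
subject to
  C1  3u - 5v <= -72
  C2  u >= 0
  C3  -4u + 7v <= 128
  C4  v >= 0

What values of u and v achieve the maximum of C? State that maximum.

u = 136, v = 96, maximum C = 1448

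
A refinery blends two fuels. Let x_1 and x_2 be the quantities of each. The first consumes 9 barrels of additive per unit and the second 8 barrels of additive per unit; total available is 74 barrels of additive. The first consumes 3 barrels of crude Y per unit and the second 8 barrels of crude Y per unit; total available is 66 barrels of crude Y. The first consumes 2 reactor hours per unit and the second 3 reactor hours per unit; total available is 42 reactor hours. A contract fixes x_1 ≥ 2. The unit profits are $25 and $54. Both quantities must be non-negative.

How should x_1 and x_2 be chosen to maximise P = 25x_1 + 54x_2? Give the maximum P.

Feasible corners and P = 25x_1 + 54x_2:
  (74/9, 0) → P = 1850/9
  (2, 0) → P = 50
  (2, 7) → P = 428

The binding constraints are 9x_1 + 8x_2 = 74 and x_1 = 2.
Solving simultaneously gives x_1 = 2, x_2 = 7.

x_1 = 2, x_2 = 7, maximum P = 428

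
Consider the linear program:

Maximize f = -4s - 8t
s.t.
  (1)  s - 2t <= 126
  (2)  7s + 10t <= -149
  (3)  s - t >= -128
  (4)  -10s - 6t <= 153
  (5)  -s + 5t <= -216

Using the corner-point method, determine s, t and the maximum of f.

s = 225/13, t = -1413/26, maximum f = 4752/13

Corner points and f = -4s - 8t:
  (481/12, -1031/24) → f = 550/3
  (225/13, -1413/26) → f = 4752/13
  (283/9, -1661/45) → f = 7628/45
  (531/56, -2313/56) → f = 585/2

At the optimal vertex, s - 2t = 126 and -10s - 6t = 153.
Solving simultaneously gives s = 225/13, t = -1413/26.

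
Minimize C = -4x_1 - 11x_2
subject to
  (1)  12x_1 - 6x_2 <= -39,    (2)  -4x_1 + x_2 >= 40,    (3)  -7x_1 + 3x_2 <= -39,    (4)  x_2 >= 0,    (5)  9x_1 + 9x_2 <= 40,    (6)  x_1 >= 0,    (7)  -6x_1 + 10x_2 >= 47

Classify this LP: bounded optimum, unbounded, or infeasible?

infeasible

The boundaries x_1 = 0 and -6x_1 + 10x_2 = 47 meet at (0, 47/10), but that point violates 12x_1 - 6x_2 ≤ -39. Every candidate vertex is excluded by some other constraint, so the feasible region is empty.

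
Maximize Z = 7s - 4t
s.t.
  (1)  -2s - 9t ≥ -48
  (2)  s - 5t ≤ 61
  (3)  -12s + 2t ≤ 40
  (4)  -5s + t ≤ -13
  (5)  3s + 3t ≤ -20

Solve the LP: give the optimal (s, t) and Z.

Corner points and Z = 7s - 4t:
  (1/6, -73/6) → Z = 299/6
  (83/18, -203/18) → Z = 1393/18
  (19/18, -139/18) → Z = 689/18

At the optimal vertex, s - 5t = 61 and 3s + 3t = -20.
Solving simultaneously gives s = 83/18, t = -203/18.

s = 83/18, t = -203/18, maximum Z = 1393/18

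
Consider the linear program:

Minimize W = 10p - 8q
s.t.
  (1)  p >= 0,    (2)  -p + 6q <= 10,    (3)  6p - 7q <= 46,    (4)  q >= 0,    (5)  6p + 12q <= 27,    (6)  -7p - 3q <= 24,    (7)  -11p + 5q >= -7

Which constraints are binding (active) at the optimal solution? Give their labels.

Vertices and W = 10p - 8q:
  (0, 5/3) → W = -40/3
  (0, 0) → W = 0
  (7/8, 29/16) → W = -23/4
  (7/11, 0) → W = 70/11
  (73/54, 85/54) → W = 25/27

The minimum is at (0, 5/3). Substituting into each constraint, equality holds for (1) and (2); the remaining constraints have slack.

(1) and (2)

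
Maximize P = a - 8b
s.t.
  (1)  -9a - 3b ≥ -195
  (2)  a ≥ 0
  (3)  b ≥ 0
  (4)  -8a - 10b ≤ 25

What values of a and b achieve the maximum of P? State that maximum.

Extreme points and P = a - 8b:
  (0, 65) → P = -520
  (65/3, 0) → P = 65/3
  (0, 0) → P = 0

a = 65/3, b = 0, maximum P = 65/3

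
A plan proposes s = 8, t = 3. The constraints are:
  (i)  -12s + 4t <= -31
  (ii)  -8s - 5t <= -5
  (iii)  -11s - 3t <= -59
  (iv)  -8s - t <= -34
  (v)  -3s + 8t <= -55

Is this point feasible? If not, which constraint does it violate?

Constraint (v): -3s + 8t = 0, which is not ≤ -55. All other constraints are satisfied.

not feasible — violates (v)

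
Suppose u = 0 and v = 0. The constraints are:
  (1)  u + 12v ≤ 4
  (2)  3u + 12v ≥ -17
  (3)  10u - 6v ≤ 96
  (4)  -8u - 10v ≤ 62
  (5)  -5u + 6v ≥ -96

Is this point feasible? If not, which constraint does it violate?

feasible

(1): 0 ≤ 4 ✓
(2): 0 ≥ -17 ✓
(3): 0 ≤ 96 ✓
(4): 0 ≤ 62 ✓
(5): 0 ≥ -96 ✓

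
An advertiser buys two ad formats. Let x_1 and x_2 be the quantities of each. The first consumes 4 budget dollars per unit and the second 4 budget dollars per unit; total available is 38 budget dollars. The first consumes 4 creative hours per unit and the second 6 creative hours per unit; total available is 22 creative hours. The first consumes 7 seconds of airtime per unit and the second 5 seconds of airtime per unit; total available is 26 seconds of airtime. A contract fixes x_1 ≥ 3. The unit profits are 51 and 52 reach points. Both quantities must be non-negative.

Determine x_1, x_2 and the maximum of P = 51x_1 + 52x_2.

x_1 = 3, x_2 = 1, maximum P = 205

Feasible corners and P = 51x_1 + 52x_2:
  (26/7, 0) → P = 1326/7
  (3, 0) → P = 153
  (3, 1) → P = 205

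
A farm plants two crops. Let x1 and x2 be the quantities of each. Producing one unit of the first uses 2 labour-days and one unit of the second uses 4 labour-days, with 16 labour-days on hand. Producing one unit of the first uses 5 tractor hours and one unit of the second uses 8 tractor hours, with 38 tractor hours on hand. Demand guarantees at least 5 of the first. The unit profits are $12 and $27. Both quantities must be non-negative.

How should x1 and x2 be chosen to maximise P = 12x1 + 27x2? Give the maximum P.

x1 = 5, x2 = 3/2, maximum P = 201/2

Feasible corners and P = 12x1 + 27x2:
  (38/5, 0) → P = 456/5
  (5, 0) → P = 60
  (6, 1) → P = 99
  (5, 3/2) → P = 201/2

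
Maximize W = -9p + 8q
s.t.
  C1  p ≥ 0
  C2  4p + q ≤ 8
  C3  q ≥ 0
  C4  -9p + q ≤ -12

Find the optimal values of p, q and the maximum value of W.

The binding constraints are 4p + q = 8 and -9p + q = -12.
Solving simultaneously gives p = 20/13, q = 24/13.

p = 20/13, q = 24/13, maximum W = 12/13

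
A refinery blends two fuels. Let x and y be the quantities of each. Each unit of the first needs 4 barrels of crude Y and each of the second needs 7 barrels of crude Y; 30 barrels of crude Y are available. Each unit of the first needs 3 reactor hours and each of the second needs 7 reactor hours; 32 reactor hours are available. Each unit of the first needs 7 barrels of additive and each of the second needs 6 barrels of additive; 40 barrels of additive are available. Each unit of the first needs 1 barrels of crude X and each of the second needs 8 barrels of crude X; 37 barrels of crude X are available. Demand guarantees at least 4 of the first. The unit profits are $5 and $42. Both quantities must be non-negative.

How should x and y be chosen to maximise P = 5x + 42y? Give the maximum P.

x = 4, y = 2, maximum P = 104

At the optimal vertex, 4x + 7y = 30 and 7x + 6y = 40.
Solving simultaneously gives x = 4, y = 2.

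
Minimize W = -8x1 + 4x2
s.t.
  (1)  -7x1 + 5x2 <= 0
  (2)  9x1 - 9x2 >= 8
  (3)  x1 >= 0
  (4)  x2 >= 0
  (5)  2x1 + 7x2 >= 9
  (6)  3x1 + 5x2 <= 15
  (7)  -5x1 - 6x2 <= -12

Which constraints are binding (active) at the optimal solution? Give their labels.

(4) and (6)

Corner points and W = -8x1 + 4x2:
  (137/81, 65/81) → W = -836/81
  (175/72, 37/24) → W = -239/18
  (9/2, 0) → W = -36
  (5, 0) → W = -40

The minimum is at (5, 0). Substituting into each constraint, equality holds for (4) and (6); the remaining constraints have slack.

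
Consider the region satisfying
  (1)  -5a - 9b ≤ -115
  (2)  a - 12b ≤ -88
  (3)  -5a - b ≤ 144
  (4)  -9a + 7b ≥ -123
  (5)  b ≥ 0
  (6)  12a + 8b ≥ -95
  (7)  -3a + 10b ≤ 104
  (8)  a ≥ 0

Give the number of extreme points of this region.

4

Pairwise boundary intersections that survive every other constraint:
  (196/23, 185/23)
  (214/77, 865/77)
  (2092/101, 915/101)
  (1958/69, 435/23)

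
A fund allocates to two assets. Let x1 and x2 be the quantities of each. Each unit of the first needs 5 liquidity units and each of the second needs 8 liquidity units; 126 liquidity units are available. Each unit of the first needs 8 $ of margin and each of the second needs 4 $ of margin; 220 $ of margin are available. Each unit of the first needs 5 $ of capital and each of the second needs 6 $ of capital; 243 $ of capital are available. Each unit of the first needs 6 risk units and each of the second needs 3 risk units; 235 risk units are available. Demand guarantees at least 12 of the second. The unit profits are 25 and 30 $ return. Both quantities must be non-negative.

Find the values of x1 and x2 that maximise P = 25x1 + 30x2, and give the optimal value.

x1 = 6, x2 = 12, maximum P = 510

Extreme points and P = 25x1 + 30x2:
  (0, 63/4) → P = 945/2
  (0, 12) → P = 360
  (6, 12) → P = 510

At the optimal vertex, 5x1 + 8x2 = 126 and x2 = 12.
Solving simultaneously gives x1 = 6, x2 = 12.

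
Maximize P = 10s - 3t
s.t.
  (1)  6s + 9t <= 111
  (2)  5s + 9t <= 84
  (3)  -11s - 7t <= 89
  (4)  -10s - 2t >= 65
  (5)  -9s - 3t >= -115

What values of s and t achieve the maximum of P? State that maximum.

s = -277/48, t = -175/48, maximum P = -2245/48

Vertices and P = 10s - 3t:
  (-1389/64, 1369/64) → P = -17997/64
  (-753/80, 233/16) → P = -2205/16
  (-277/48, -175/48) → P = -2245/48

The binding constraints are -11s - 7t = 89 and -10s - 2t = 65.
Solving simultaneously gives s = -277/48, t = -175/48.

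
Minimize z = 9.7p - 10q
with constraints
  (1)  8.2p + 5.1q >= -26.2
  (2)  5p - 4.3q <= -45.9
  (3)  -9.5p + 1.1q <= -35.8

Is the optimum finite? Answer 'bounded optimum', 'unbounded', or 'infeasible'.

From the feasible point (20443/3535, 12301/707), moving in the direction (4.3, 5) keeps every constraint satisfied while z decreases without bound.

unbounded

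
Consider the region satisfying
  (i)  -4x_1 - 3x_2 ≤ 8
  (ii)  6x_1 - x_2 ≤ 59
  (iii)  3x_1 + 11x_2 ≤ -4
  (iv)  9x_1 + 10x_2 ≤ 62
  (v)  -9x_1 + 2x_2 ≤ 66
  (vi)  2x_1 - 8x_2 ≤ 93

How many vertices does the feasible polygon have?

Pairwise boundary intersections that survive every other constraint:
  (-76/35, 8/35)
  (215/38, -194/19)
  (215/23, -67/23)
  (379/46, -220/23)

4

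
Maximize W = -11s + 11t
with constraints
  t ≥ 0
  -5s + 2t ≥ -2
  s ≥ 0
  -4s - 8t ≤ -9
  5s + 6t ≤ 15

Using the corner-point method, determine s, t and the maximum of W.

Feasible corners and W = -11s + 11t:
  (17/24, 37/48) → W = 11/16
  (21/20, 13/8) → W = 253/40
  (0, 9/8) → W = 99/8
  (0, 5/2) → W = 55/2

At the optimal vertex, s = 0 and 5s + 6t = 15.
Solving simultaneously gives s = 0, t = 5/2.

s = 0, t = 5/2, maximum W = 55/2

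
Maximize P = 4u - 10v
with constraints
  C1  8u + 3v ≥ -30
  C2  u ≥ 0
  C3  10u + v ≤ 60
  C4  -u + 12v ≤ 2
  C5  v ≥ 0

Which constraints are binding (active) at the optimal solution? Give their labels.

Corner points and P = 4u - 10v:
  (0, 1/6) → P = -5/3
  (0, 0) → P = 0
  (718/121, 80/121) → P = 2072/121
  (6, 0) → P = 24

The maximum is at (6, 0). Substituting into each constraint, equality holds for C3 and C5; the remaining constraints have slack.

C3 and C5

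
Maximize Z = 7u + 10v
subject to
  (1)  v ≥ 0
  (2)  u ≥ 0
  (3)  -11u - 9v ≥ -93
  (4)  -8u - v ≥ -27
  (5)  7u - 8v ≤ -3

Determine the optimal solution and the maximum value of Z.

u = 0, v = 31/3, maximum Z = 310/3

Extreme points and Z = 7u + 10v:
  (0, 31/3) → Z = 310/3
  (0, 3/8) → Z = 15/4
  (150/61, 447/61) → Z = 5520/61
  (3, 3) → Z = 51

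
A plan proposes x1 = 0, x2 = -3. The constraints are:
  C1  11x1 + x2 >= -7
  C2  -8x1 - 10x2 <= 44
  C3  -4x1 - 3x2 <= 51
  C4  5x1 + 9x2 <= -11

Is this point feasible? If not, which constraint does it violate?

feasible

C1: -3 ≥ -7 ✓
C2: 30 ≤ 44 ✓
C3: 9 ≤ 51 ✓
C4: -27 ≤ -11 ✓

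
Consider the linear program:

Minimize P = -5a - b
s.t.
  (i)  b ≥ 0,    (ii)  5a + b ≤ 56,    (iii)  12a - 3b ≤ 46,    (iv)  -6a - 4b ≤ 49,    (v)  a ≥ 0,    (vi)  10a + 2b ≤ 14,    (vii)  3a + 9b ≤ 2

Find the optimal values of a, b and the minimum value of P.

a = 2/3, b = 0, minimum P = -10/3

Feasible corners and P = -5a - b:
  (0, 0) → P = 0
  (2/3, 0) → P = -10/3
  (0, 2/9) → P = -2/9

The binding constraints are b = 0 and 3a + 9b = 2.
Solving simultaneously gives a = 2/3, b = 0.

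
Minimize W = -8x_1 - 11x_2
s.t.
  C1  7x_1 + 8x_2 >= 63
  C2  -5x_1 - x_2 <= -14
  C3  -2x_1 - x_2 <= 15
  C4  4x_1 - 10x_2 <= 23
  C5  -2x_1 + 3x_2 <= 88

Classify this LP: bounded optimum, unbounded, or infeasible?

unbounded

From the feasible point (49/33, 217/33), moving in the direction (10, 4) keeps every constraint satisfied while W decreases without bound.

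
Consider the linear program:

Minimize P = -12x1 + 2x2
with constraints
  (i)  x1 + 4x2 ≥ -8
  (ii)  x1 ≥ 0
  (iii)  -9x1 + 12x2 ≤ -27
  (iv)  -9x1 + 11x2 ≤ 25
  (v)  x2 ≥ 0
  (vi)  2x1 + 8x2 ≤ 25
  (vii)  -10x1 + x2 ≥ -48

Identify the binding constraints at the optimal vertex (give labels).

Vertices and P = -12x1 + 2x2:
  (3, 0) → P = -36
  (183/37, 54/37) → P = -2088/37
  (24/5, 0) → P = -288/5

The minimum is at (24/5, 0). Substituting into each constraint, equality holds for (v) and (vii); the remaining constraints have slack.

(v) and (vii)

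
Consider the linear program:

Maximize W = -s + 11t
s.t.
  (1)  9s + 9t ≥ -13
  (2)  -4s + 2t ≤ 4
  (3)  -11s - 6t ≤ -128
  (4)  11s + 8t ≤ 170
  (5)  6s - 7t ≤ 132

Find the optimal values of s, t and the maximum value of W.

s = 154/27, t = 362/27, maximum W = 1276/9

Vertices and W = -s + 11t:
  (116/23, 278/23) → W = 2942/23
  (154/27, 362/27) → W = 1276/9
  (1688/113, -684/113) → W = -9212/113
  (2246/125, -432/125) → W = -6998/125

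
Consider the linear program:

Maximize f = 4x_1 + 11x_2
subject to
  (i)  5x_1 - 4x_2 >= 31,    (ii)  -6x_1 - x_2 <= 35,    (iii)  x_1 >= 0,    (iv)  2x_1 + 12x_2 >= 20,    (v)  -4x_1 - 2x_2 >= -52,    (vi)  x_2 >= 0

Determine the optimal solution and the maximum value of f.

Corner points and f = 4x_1 + 11x_2:
  (113/17, 19/34) → f = 1113/34
  (135/13, 68/13) → f = 1288/13
  (10, 0) → f = 40
  (13, 0) → f = 52

At the optimal vertex, 5x_1 - 4x_2 = 31 and -4x_1 - 2x_2 = -52.
Solving simultaneously gives x_1 = 135/13, x_2 = 68/13.

x_1 = 135/13, x_2 = 68/13, maximum f = 1288/13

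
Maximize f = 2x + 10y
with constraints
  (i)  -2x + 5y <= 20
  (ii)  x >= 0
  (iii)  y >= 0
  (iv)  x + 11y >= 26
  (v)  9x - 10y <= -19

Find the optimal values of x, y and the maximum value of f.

Corner points and f = 2x + 10y:
  (0, 4) → f = 40
  (21/5, 142/25) → f = 326/5
  (0, 26/11) → f = 260/11
  (51/109, 253/109) → f = 2632/109

x = 21/5, y = 142/25, maximum f = 326/5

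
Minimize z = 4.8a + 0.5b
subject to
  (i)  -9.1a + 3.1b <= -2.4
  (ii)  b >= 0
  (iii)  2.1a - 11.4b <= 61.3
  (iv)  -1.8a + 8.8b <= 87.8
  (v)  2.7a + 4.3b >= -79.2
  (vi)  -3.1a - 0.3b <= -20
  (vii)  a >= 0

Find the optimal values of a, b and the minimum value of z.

Extreme points and z = 4.8a + 0.5b:
  (613/21, 0) → z = 4904/35
  (200/31, 0) → z = 960/31
  (7483/1391, 15409/1391) → z = 436229/13910
The feasible region is unbounded (it extends along (44, 9), (38, 7)), but z strictly increases along every unbounded feasible direction, so there is no improving ray and the minimum is attained at a vertex.

The optimum lies where b = 0 and -3.1a - 0.3b = -20.
Solving simultaneously gives a = 200/31, b = 0.

a = 200/31, b = 0, minimum z = 960/31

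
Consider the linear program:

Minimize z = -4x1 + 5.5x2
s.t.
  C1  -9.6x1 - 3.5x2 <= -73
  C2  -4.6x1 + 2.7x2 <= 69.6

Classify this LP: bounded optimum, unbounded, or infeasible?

unbounded

From the feasible point (-2325/2101, 50198/2101), moving in the direction (3.5, -9.6) keeps every constraint satisfied while z decreases without bound.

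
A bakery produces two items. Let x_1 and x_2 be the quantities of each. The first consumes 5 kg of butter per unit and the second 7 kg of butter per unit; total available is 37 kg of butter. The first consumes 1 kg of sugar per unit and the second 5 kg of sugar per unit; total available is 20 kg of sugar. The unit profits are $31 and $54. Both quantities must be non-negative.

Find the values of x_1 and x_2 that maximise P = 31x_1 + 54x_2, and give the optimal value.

Extreme points and P = 31x_1 + 54x_2:
  (0, 0) → P = 0
  (0, 4) → P = 216
  (37/5, 0) → P = 1147/5
  (5/2, 7/2) → P = 533/2

x_1 = 5/2, x_2 = 7/2, maximum P = 533/2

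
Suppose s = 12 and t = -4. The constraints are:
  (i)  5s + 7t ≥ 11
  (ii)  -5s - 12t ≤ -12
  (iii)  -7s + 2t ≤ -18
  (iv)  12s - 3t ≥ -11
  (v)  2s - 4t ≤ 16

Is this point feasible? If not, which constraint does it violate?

not feasible — violates (v)

Constraint (v): 2s - 4t = 40, which is not ≤ 16. All other constraints are satisfied.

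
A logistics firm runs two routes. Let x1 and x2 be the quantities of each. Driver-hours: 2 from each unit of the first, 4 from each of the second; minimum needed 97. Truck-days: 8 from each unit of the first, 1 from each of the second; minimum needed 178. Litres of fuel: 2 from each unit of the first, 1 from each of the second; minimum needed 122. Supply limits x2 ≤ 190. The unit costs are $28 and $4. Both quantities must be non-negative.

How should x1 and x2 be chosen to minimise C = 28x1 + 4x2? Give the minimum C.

x1 = 28/3, x2 = 310/3, minimum C = 2024/3

Vertices and C = 28x1 + 4x2:
  (0, 178) → C = 712
  (0, 190) → C = 760
  (61, 0) → C = 1708
  (28/3, 310/3) → C = 2024/3
The feasible region is unbounded (it extends along (1, 0)), but C strictly increases along every unbounded feasible direction, so there is no improving ray and the minimum is attained at a vertex.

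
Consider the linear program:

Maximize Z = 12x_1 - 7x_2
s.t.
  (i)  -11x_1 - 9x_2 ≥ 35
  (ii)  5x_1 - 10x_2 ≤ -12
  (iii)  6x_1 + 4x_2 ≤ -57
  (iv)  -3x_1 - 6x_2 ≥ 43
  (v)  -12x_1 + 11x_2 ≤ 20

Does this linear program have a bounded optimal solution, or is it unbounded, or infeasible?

The boundaries 5x_1 - 10x_2 = -12 and -3x_1 - 6x_2 = 43 meet at (-251/30, -179/60), but that point violates -12x_1 + 11x_2 ≤ 20. Every candidate vertex is excluded by some other constraint, so the feasible region is empty.

infeasible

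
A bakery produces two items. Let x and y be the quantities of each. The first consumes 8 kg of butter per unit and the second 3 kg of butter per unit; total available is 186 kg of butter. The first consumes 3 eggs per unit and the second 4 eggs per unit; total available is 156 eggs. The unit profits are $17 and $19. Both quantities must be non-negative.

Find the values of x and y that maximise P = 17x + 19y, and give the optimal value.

Vertices and P = 17x + 19y:
  (0, 0) → P = 0
  (0, 39) → P = 741
  (93/4, 0) → P = 1581/4
  (12, 30) → P = 774

At the optimal vertex, 8x + 3y = 186 and 3x + 4y = 156.
Solving simultaneously gives x = 12, y = 30.

x = 12, y = 30, maximum P = 774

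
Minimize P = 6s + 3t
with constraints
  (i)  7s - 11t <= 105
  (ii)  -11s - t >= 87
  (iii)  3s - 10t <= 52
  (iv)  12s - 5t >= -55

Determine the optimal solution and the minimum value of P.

s = -54/7, t = -263/35, minimum P = -2409/35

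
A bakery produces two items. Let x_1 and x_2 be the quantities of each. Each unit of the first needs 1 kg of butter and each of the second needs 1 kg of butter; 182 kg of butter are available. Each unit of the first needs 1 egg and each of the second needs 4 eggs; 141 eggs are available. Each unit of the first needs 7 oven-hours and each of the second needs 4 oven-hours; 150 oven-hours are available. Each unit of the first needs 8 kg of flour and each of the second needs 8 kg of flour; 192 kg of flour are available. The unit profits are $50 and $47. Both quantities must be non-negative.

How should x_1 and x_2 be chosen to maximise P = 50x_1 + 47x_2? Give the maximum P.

Feasible corners and P = 50x_1 + 47x_2:
  (0, 0) → P = 0
  (0, 24) → P = 1128
  (150/7, 0) → P = 7500/7
  (18, 6) → P = 1182

The binding constraints are 7x_1 + 4x_2 = 150 and 8x_1 + 8x_2 = 192.
Solving simultaneously gives x_1 = 18, x_2 = 6.

x_1 = 18, x_2 = 6, maximum P = 1182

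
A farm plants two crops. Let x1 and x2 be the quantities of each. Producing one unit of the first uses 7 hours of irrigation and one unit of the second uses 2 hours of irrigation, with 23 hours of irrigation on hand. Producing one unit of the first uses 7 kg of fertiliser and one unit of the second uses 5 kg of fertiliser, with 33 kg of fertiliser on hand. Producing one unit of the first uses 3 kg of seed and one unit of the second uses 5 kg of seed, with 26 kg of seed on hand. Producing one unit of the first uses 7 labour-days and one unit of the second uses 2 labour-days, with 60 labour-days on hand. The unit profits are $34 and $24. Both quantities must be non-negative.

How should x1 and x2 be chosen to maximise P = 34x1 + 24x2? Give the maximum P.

Extreme points and P = 34x1 + 24x2:
  (0, 0) → P = 0
  (0, 26/5) → P = 624/5
  (23/7, 0) → P = 782/7
  (7/3, 10/3) → P = 478/3
  (7/4, 83/20) → P = 1591/10

At the optimal vertex, 7x1 + 2x2 = 23 and 7x1 + 5x2 = 33.
Solving simultaneously gives x1 = 7/3, x2 = 10/3.

x1 = 7/3, x2 = 10/3, maximum P = 478/3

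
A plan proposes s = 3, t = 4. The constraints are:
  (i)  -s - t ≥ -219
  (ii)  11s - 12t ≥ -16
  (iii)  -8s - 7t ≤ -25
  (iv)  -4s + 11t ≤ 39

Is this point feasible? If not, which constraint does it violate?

(i): -7 ≥ -219 ✓
(ii): -15 ≥ -16 ✓
(iii): -52 ≤ -25 ✓
(iv): 32 ≤ 39 ✓

feasible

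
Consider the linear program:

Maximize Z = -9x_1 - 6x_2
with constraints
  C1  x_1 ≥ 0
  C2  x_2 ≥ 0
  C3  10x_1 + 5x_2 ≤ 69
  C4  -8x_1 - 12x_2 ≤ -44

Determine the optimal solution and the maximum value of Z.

x_1 = 0, x_2 = 11/3, maximum Z = -22

Corner points and Z = -9x_1 - 6x_2:
  (0, 69/5) → Z = -414/5
  (0, 11/3) → Z = -22
  (69/10, 0) → Z = -621/10
  (11/2, 0) → Z = -99/2

The binding constraints are x_1 = 0 and -8x_1 - 12x_2 = -44.
Solving simultaneously gives x_1 = 0, x_2 = 11/3.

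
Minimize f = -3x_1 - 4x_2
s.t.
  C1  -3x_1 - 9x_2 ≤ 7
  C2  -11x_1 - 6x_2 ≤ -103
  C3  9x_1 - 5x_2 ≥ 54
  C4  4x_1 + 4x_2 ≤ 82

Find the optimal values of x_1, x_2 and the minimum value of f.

x_1 = 313/28, x_2 = 261/28, minimum f = -1983/28

Corner points and f = -3x_1 - 4x_2:
  (323/27, -386/81) → f = -1363/81
  (383/12, -137/12) → f = -601/12
  (839/109, 333/109) → f = -3849/109
  (313/28, 261/28) → f = -1983/28

The optimum lies where 9x_1 - 5x_2 = 54 and 4x_1 + 4x_2 = 82.
Solving simultaneously gives x_1 = 313/28, x_2 = 261/28.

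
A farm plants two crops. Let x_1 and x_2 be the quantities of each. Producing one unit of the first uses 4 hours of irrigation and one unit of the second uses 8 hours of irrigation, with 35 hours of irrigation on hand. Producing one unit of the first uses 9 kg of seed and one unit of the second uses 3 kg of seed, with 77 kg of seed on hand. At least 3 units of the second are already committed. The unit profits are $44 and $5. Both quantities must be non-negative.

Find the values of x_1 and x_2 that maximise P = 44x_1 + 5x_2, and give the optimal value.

Vertices and P = 44x_1 + 5x_2:
  (0, 35/8) → P = 175/8
  (0, 3) → P = 15
  (11/4, 3) → P = 136

The binding constraints are 4x_1 + 8x_2 = 35 and x_2 = 3.
Solving simultaneously gives x_1 = 11/4, x_2 = 3.

x_1 = 11/4, x_2 = 3, maximum P = 136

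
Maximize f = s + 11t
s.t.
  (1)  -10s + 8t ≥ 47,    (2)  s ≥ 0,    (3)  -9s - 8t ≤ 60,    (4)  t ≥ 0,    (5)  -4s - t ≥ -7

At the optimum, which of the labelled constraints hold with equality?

(2) and (5)

Vertices and f = s + 11t:
  (0, 47/8) → f = 517/8
  (3/14, 43/7) → f = 949/14
  (0, 7) → f = 77

The maximum is at (0, 7). Substituting into each constraint, equality holds for (2) and (5); the remaining constraints have slack.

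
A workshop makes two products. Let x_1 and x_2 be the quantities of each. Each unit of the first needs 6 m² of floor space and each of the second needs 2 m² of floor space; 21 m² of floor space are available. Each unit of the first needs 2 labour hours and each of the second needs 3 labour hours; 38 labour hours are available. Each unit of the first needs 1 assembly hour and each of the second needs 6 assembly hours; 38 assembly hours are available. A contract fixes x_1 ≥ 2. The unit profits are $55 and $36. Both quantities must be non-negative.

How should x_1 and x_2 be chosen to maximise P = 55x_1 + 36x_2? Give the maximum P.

Vertices and P = 55x_1 + 36x_2:
  (7/2, 0) → P = 385/2
  (2, 0) → P = 110
  (2, 9/2) → P = 272

The binding constraints are 6x_1 + 2x_2 = 21 and x_1 = 2.
Solving simultaneously gives x_1 = 2, x_2 = 9/2.

x_1 = 2, x_2 = 9/2, maximum P = 272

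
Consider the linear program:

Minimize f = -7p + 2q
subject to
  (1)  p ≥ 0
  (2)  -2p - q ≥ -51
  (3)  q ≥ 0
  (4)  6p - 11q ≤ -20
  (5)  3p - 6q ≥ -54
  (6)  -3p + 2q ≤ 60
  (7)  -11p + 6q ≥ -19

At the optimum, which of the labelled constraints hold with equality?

Vertices and f = -7p + 2q:
  (0, 20/11) → f = 40/11
  (0, 9) → f = 18
  (329/85, 334/85) → f = -327/17
  (73/8, 217/16) → f = -147/4

The minimum is at (73/8, 217/16). Substituting into each constraint, equality holds for (5) and (7); the remaining constraints have slack.

(5) and (7)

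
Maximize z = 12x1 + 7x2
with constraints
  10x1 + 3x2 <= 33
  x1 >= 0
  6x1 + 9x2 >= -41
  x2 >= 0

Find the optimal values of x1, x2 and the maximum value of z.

Corner points and z = 12x1 + 7x2:
  (0, 11) → z = 77
  (33/10, 0) → z = 198/5
  (0, 0) → z = 0

x1 = 0, x2 = 11, maximum z = 77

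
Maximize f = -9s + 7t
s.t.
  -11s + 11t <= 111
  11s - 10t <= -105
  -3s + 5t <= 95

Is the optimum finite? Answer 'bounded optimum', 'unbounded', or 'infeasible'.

unbounded

From the feasible point (-45/11, 6), moving in the direction (-11, -11) keeps every constraint satisfied while f increases without bound.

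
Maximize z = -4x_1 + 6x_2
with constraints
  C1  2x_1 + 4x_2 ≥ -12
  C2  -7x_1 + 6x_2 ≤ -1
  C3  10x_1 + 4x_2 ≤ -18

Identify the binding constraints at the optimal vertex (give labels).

Extreme points and z = -4x_1 + 6x_2:
  (-17/10, -43/20) → z = -61/10
  (-3/4, -21/8) → z = -51/4
  (-13/11, -17/11) → z = -50/11

The maximum is at (-13/11, -17/11). Substituting into each constraint, equality holds for C2 and C3; the remaining constraints have slack.

C2 and C3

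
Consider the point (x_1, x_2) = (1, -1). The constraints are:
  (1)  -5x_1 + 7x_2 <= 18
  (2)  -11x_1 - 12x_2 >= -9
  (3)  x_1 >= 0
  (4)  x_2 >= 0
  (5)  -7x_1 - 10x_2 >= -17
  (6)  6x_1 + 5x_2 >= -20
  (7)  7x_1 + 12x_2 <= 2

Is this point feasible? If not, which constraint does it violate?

Constraint (4): x_2 = -1, which is not ≥ 0. All other constraints are satisfied.

not feasible — violates (4)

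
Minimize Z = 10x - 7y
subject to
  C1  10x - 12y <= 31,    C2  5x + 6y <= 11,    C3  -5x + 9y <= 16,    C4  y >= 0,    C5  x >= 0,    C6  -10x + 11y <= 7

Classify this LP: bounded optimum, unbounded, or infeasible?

bounded optimum

Extreme points and Z = 10x - 7y:
  (11/5, 0) → Z = 22
  (79/115, 29/23) → Z = -45/23
  (0, 0) → Z = 0
  (0, 7/11) → Z = -49/11
The feasible region has finitely many vertices and no improving ray; the minimum is -49/11 at (0, 7/11).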